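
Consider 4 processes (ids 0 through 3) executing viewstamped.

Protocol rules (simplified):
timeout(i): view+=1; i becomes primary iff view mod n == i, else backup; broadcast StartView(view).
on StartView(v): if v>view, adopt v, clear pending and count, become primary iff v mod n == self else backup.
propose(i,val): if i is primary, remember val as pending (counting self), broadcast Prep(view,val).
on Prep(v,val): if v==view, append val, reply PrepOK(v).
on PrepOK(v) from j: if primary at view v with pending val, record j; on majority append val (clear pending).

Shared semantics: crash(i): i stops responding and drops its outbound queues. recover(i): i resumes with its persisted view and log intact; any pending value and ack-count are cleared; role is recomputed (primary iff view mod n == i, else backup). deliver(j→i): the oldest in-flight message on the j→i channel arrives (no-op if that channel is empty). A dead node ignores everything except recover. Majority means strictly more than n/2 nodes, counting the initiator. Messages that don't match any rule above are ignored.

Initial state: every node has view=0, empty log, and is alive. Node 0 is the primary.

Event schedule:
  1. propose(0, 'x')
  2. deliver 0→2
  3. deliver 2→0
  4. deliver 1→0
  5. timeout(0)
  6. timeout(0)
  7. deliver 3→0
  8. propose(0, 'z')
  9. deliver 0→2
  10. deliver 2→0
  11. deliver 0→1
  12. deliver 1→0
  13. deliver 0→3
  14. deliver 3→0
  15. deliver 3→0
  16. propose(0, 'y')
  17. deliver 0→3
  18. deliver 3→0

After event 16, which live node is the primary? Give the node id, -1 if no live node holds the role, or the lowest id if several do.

-1

[1] propose(0,'x') → ∅
[2] deliver 0→2 → N2(back v0 [x])
[3] deliver 2→0 → ∅
[4] deliver 1→0 → ∅
[5] timeout(0) → N0(back v1 [-])
[6] timeout(0) → N0(back v2 [-])
[7] deliver 3→0 → ∅
[8] propose(0,'z') → ∅
[9] deliver 0→2 → N2(back v1 [x])
[10] deliver 2→0 → ∅
[11] deliver 0→1 → N1(back v0 [x])
[12] deliver 1→0 → ∅
[13] deliver 0→3 → N3(back v0 [x])
[14] deliver 3→0 → ∅
[15] deliver 3→0 → ∅
[16] propose(0,'y') → ∅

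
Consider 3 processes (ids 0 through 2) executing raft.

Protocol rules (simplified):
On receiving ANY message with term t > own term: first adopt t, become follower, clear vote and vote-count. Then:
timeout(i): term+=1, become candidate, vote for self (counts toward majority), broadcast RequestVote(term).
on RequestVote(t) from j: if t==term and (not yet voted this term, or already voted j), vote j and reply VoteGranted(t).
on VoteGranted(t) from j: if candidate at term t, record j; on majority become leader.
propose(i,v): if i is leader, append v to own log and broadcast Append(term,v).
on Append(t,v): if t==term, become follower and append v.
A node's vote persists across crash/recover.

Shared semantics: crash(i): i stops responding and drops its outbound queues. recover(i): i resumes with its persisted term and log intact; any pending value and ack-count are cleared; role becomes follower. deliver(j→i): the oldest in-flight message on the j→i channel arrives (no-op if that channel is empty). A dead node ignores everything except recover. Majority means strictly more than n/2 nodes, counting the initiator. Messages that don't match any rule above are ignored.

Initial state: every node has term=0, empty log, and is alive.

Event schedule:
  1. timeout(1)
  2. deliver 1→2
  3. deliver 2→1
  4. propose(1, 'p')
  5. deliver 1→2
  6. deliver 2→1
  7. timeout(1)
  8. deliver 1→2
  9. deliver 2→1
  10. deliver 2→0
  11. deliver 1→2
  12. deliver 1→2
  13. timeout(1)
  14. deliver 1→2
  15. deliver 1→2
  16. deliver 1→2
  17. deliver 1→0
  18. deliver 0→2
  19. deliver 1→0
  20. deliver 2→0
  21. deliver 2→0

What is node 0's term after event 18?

1

step 1 timeout(1): 1={cand,t=1,log=-}
step 2 deliver 1→2: 2={foll,t=1,log=-}
step 3 deliver 2→1: 1={lead,t=1,log=-}
step 4 propose(1,'p'): 1={lead,t=1,log=p}
step 5 deliver 1→2: 2={foll,t=1,log=p}
step 6 deliver 2→1: —
step 7 timeout(1): 1={cand,t=2,log=p}
step 8 deliver 1→2: 2={foll,t=2,log=p}
step 9 deliver 2→1: 1={lead,t=2,log=p}
step 10 deliver 2→0: —
step 11 deliver 1→2: —
step 12 deliver 1→2: —
step 13 timeout(1): 1={cand,t=3,log=p}
step 14 deliver 1→2: 2={foll,t=3,log=p}
step 15 deliver 1→2: —
step 16 deliver 1→2: —
step 17 deliver 1→0: 0={foll,t=1,log=-}
step 18 deliver 0→2: —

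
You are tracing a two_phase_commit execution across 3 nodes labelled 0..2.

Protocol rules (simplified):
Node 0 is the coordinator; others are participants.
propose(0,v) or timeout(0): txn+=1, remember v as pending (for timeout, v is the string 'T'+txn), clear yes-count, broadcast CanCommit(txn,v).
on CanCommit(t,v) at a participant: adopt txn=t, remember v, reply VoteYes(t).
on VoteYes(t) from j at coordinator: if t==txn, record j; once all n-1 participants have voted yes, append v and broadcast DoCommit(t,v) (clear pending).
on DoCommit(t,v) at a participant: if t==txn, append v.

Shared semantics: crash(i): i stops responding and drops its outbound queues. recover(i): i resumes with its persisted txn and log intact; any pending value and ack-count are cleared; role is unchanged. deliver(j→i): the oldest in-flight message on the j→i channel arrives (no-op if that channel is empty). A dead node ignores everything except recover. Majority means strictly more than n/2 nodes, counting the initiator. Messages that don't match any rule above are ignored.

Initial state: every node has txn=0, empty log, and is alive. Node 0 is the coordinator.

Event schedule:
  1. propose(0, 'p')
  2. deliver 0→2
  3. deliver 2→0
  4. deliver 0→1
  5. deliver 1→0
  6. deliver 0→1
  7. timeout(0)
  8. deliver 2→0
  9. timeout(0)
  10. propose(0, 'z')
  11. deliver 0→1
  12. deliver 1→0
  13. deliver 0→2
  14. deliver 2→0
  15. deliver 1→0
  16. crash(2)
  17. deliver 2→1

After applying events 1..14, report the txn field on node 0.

[1] propose(0,'p') → N0(coor t1 [-])
[2] deliver 0→2 → N2(part t1 [-])
[3] deliver 2→0 → ∅
[4] deliver 0→1 → N1(part t1 [-])
[5] deliver 1→0 → N0(coor t1 [p])
[6] deliver 0→1 → N1(part t1 [p])
[7] timeout(0) → N0(coor t2 [p])
[8] deliver 2→0 → ∅
[9] timeout(0) → N0(coor t3 [p])
[10] propose(0,'z') → N0(coor t4 [p])
[11] deliver 0→1 → N1(part t2 [p])
[12] deliver 1→0 → ∅
[13] deliver 0→2 → N2(part t1 [p])
[14] deliver 2→0 → ∅

4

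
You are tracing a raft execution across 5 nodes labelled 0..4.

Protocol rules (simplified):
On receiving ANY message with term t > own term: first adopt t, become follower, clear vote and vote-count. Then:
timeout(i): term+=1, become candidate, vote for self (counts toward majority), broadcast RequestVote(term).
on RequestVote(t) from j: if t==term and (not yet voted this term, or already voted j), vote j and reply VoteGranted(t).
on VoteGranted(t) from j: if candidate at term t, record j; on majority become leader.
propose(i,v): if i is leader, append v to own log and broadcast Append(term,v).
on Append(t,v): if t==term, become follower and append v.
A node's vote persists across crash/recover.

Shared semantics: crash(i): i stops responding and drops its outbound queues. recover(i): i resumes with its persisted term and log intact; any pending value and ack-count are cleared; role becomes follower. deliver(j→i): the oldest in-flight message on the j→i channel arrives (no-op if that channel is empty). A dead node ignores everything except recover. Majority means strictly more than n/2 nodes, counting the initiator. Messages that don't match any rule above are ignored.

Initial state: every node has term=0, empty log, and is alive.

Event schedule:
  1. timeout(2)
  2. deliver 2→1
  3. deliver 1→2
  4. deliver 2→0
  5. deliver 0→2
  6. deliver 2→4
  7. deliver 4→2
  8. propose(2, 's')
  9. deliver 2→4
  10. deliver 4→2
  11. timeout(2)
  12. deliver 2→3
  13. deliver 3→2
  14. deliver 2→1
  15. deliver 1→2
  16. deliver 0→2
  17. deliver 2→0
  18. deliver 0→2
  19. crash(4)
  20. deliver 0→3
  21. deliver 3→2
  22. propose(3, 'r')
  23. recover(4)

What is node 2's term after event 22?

2

after 1 — timeout(2): n2:cand/t1/[-]
after 2 — deliver 2→1: n1:foll/t1/[-]
after 3 — deliver 1→2: ·
after 4 — deliver 2→0: n0:foll/t1/[-]
after 5 — deliver 0→2: n2:lead/t1/[-]
after 6 — deliver 2→4: n4:foll/t1/[-]
after 7 — deliver 4→2: ·
after 8 — propose(2,'s'): n2:lead/t1/[s]
after 9 — deliver 2→4: n4:foll/t1/[s]
after 10 — deliver 4→2: ·
after 11 — timeout(2): n2:cand/t2/[s]
after 12 — deliver 2→3: n3:foll/t1/[-]
after 13 — deliver 3→2: ·
after 14 — deliver 2→1: n1:foll/t1/[s]
after 15 — deliver 1→2: ·
after 16 — deliver 0→2: ·
after 17 — deliver 2→0: n0:foll/t1/[s]
after 18 — deliver 0→2: ·
after 19 — crash(4): n4:✗foll/t1/[s]
after 20 — deliver 0→3: ·
after 21 — deliver 3→2: ·
after 22 — propose(3,'r'): ·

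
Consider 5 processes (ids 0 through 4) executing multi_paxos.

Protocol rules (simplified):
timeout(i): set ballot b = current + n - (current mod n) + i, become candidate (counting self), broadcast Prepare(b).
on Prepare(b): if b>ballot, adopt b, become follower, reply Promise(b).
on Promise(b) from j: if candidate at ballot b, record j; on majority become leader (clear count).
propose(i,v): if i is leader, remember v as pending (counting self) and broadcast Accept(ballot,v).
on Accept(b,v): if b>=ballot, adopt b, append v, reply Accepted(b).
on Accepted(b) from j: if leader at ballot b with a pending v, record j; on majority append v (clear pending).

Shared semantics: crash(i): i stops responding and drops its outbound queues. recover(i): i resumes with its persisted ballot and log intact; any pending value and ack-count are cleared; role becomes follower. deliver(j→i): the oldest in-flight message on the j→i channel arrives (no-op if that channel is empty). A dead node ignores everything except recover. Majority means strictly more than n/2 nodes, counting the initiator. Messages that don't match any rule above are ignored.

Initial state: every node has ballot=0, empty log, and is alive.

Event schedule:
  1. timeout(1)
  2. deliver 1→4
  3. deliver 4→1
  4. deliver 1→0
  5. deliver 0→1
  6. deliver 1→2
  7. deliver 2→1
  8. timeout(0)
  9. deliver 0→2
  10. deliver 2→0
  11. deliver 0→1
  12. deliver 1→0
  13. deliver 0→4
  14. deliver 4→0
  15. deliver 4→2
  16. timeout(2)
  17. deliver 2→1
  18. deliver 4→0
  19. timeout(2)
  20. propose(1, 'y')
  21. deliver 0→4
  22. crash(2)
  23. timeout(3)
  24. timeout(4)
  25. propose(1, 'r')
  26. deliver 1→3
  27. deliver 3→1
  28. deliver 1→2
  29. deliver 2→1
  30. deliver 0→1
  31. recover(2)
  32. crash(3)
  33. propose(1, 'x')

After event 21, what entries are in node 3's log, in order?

after 1 — timeout(1): n1:cand/b6/[-]
after 2 — deliver 1→4: n4:foll/b6/[-]
after 3 — deliver 4→1: ·
after 4 — deliver 1→0: n0:foll/b6/[-]
after 5 — deliver 0→1: n1:lead/b6/[-]
after 6 — deliver 1→2: n2:foll/b6/[-]
after 7 — deliver 2→1: ·
after 8 — timeout(0): n0:cand/b10/[-]
after 9 — deliver 0→2: n2:foll/b10/[-]
after 10 — deliver 2→0: ·
after 11 — deliver 0→1: n1:foll/b10/[-]
after 12 — deliver 1→0: n0:lead/b10/[-]
after 13 — deliver 0→4: n4:foll/b10/[-]
after 14 — deliver 4→0: ·
after 15 — deliver 4→2: ·
after 16 — timeout(2): n2:cand/b17/[-]
after 17 — deliver 2→1: n1:foll/b17/[-]
after 18 — deliver 4→0: ·
after 19 — timeout(2): n2:cand/b22/[-]
after 20 — propose(1,'y'): ·
after 21 — deliver 0→4: ·

empty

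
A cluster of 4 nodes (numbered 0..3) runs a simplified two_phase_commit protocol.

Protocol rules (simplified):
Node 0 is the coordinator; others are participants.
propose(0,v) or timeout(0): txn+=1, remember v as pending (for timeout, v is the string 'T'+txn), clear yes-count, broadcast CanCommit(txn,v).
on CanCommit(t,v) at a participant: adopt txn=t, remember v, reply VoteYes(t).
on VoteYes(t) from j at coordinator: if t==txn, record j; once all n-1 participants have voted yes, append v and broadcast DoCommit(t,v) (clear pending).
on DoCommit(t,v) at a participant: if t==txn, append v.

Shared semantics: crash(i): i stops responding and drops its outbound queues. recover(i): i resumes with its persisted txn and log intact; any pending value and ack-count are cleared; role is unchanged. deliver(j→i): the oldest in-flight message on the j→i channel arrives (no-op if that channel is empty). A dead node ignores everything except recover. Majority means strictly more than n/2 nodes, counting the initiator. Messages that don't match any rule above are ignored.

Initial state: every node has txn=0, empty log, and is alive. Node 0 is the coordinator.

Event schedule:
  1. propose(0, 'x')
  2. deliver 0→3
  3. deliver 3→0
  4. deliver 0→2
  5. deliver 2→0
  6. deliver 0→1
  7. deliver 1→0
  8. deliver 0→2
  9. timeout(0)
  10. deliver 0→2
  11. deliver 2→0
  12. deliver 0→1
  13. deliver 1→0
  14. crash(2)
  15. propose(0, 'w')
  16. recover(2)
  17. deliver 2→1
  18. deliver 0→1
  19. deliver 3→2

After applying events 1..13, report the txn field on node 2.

2

e1 propose(0,'x'): 0[coor,t=1,-]
e2 deliver 0→3: 3[part,t=1,-]
e3 deliver 3→0: ·
e4 deliver 0→2: 2[part,t=1,-]
e5 deliver 2→0: ·
e6 deliver 0→1: 1[part,t=1,-]
e7 deliver 1→0: 0[coor,t=1,x]
e8 deliver 0→2: 2[part,t=1,x]
e9 timeout(0): 0[coor,t=2,x]
e10 deliver 0→2: 2[part,t=2,x]
e11 deliver 2→0: ·
e12 deliver 0→1: 1[part,t=1,x]
e13 deliver 1→0: ·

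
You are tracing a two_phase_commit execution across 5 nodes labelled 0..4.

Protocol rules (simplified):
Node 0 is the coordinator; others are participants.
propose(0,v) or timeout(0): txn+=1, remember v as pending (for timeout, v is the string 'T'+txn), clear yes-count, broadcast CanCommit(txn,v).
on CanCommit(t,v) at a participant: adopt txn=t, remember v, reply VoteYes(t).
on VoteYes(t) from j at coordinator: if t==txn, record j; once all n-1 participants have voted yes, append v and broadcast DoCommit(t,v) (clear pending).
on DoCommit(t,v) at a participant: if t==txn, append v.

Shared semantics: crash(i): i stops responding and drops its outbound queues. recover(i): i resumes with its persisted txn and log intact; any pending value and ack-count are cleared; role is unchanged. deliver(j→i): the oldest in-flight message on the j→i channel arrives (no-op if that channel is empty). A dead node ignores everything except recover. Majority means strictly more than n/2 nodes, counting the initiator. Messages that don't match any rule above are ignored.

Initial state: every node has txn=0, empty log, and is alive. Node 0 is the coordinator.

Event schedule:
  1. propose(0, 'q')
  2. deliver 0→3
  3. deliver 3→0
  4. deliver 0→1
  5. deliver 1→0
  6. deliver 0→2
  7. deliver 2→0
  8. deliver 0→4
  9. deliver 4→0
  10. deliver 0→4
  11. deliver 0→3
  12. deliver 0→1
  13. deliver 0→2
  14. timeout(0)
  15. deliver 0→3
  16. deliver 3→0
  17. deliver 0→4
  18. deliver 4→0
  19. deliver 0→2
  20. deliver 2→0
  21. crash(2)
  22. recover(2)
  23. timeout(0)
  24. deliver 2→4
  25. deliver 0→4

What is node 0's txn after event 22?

2

after 1 — propose(0,'q'): n0:coor/t1/[-]
after 2 — deliver 0→3: n3:part/t1/[-]
after 3 — deliver 3→0: ·
after 4 — deliver 0→1: n1:part/t1/[-]
after 5 — deliver 1→0: ·
after 6 — deliver 0→2: n2:part/t1/[-]
after 7 — deliver 2→0: ·
after 8 — deliver 0→4: n4:part/t1/[-]
after 9 — deliver 4→0: n0:coor/t1/[q]
after 10 — deliver 0→4: n4:part/t1/[q]
after 11 — deliver 0→3: n3:part/t1/[q]
after 12 — deliver 0→1: n1:part/t1/[q]
after 13 — deliver 0→2: n2:part/t1/[q]
after 14 — timeout(0): n0:coor/t2/[q]
after 15 — deliver 0→3: n3:part/t2/[q]
after 16 — deliver 3→0: ·
after 17 — deliver 0→4: n4:part/t2/[q]
after 18 — deliver 4→0: ·
after 19 — deliver 0→2: n2:part/t2/[q]
after 20 — deliver 2→0: ·
after 21 — crash(2): n2:✗part/t2/[q]
after 22 — recover(2): n2:part/t2/[q]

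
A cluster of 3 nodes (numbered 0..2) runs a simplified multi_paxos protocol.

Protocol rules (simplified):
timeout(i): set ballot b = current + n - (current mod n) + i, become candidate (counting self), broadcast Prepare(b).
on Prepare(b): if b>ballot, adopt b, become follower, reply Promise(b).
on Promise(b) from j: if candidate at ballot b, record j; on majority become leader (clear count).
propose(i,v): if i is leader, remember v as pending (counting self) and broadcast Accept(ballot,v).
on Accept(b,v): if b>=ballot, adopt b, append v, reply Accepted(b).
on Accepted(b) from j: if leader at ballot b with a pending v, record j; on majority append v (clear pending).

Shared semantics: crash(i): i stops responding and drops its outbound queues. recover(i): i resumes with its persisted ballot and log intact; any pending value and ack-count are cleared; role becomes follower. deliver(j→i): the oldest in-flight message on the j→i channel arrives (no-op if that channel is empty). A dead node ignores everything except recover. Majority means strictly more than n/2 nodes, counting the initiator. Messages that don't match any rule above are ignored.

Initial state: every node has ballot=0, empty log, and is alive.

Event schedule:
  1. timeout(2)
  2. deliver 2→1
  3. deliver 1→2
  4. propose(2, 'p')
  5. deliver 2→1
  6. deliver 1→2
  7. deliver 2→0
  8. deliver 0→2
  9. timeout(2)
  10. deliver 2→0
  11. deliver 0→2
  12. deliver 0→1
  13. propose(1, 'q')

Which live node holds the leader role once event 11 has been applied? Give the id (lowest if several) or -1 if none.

e1 timeout(2): 2[cand,b=5,-]
e2 deliver 2→1: 1[foll,b=5,-]
e3 deliver 1→2: 2[lead,b=5,-]
e4 propose(2,'p'): ·
e5 deliver 2→1: 1[foll,b=5,p]
e6 deliver 1→2: 2[lead,b=5,p]
e7 deliver 2→0: 0[foll,b=5,-]
e8 deliver 0→2: ·
e9 timeout(2): 2[cand,b=8,p]
e10 deliver 2→0: 0[foll,b=5,p]
e11 deliver 0→2: ·

-1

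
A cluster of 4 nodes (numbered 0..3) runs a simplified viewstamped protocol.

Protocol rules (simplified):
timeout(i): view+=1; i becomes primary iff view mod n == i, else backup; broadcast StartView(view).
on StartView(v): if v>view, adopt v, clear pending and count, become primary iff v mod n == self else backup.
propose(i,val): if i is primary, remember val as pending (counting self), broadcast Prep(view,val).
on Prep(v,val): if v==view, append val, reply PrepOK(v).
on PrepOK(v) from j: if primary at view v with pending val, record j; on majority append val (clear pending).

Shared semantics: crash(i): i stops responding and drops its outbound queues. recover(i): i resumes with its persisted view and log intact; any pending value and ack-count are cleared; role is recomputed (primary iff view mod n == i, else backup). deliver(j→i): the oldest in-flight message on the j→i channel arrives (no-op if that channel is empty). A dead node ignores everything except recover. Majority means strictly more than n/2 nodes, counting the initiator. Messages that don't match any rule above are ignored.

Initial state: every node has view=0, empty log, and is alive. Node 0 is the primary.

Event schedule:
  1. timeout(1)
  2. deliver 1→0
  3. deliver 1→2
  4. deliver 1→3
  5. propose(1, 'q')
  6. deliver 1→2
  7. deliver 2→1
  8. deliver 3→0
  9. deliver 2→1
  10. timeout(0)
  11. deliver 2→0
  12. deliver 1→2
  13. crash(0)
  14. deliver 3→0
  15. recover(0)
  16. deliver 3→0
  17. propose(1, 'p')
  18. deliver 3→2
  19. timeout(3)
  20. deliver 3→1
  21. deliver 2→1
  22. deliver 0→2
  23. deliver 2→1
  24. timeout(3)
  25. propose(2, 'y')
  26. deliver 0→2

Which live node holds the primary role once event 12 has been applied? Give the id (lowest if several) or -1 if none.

e1 timeout(1): 1[prim,v=1,-]
e2 deliver 1→0: 0[back,v=1,-]
e3 deliver 1→2: 2[back,v=1,-]
e4 deliver 1→3: 3[back,v=1,-]
e5 propose(1,'q'): ·
e6 deliver 1→2: 2[back,v=1,q]
e7 deliver 2→1: ·
e8 deliver 3→0: ·
e9 deliver 2→1: ·
e10 timeout(0): 0[back,v=2,-]
e11 deliver 2→0: ·
e12 deliver 1→2: ·

1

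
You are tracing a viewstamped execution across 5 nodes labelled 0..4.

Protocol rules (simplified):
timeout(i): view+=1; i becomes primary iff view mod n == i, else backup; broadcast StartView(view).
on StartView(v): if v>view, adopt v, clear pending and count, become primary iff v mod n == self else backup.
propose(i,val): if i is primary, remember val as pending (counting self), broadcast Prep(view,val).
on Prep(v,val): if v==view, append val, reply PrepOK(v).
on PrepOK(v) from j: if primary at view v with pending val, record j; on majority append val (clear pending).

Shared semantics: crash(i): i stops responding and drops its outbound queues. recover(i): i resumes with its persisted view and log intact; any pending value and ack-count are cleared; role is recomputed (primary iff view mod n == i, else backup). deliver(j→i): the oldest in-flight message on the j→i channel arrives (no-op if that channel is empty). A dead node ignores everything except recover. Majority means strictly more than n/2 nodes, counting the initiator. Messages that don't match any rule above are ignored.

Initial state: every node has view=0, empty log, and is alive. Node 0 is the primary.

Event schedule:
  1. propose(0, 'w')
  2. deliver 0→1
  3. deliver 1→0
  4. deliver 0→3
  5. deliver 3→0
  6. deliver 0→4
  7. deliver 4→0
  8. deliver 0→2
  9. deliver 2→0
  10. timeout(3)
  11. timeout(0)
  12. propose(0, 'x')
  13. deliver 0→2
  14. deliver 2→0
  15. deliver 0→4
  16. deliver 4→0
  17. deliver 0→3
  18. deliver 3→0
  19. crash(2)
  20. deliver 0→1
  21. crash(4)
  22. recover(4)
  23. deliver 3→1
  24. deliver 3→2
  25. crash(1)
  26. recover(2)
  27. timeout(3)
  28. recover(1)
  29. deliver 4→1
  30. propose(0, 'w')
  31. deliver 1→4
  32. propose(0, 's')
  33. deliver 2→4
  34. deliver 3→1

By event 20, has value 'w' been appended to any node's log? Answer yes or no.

[1] propose(0,'w') → ∅
[2] deliver 0→1 → N1(back v0 [w])
[3] deliver 1→0 → ∅
[4] deliver 0→3 → N3(back v0 [w])
[5] deliver 3→0 → N0(prim v0 [w])
[6] deliver 0→4 → N4(back v0 [w])
[7] deliver 4→0 → ∅
[8] deliver 0→2 → N2(back v0 [w])
[9] deliver 2→0 → ∅
[10] timeout(3) → N3(back v1 [w])
[11] timeout(0) → N0(back v1 [w])
[12] propose(0,'x') → ∅
[13] deliver 0→2 → N2(back v1 [w])
[14] deliver 2→0 → ∅
[15] deliver 0→4 → N4(back v1 [w])
[16] deliver 4→0 → ∅
[17] deliver 0→3 → ∅
[18] deliver 3→0 → ∅
[19] crash(2) → N2(✗back v1 [w])
[20] deliver 0→1 → N1(prim v1 [w])

yes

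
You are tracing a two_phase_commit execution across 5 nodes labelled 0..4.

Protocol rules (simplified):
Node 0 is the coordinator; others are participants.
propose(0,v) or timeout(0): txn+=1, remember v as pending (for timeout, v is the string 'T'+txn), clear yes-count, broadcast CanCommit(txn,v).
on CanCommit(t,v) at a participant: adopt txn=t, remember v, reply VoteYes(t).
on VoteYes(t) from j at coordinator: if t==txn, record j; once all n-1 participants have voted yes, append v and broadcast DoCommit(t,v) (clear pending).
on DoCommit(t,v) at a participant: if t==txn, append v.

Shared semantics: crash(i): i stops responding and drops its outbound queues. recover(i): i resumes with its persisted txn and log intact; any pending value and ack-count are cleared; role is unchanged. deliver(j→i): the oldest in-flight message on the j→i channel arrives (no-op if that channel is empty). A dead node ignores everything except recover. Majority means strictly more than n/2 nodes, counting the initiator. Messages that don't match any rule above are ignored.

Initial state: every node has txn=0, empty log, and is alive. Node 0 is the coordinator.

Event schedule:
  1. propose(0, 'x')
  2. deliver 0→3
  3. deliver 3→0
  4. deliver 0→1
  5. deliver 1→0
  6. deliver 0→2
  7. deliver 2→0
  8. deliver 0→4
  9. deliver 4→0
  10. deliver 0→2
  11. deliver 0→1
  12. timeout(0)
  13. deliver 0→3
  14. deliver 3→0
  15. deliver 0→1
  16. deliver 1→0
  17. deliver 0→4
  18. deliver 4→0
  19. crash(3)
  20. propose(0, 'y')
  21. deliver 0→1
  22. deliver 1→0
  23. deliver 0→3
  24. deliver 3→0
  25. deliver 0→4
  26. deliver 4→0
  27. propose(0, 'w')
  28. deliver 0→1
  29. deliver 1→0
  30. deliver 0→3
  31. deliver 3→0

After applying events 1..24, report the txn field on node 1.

1. propose(0,'x'):  <0:coor t1 ->
2. deliver 0→3:  <3:part t1 ->
3. deliver 3→0:  nop
4. deliver 0→1:  <1:part t1 ->
5. deliver 1→0:  nop
6. deliver 0→2:  <2:part t1 ->
7. deliver 2→0:  nop
8. deliver 0→4:  <4:part t1 ->
9. deliver 4→0:  <0:coor t1 x>
10. deliver 0→2:  <2:part t1 x>
11. deliver 0→1:  <1:part t1 x>
12. timeout(0):  <0:coor t2 x>
13. deliver 0→3:  <3:part t1 x>
14. deliver 3→0:  nop
15. deliver 0→1:  <1:part t2 x>
16. deliver 1→0:  nop
17. deliver 0→4:  <4:part t1 x>
18. deliver 4→0:  nop
19. crash(3):  <3:✗part t1 x>
20. propose(0,'y'):  <0:coor t3 x>
21. deliver 0→1:  <1:part t3 x>
22. deliver 1→0:  nop
23. deliver 0→3:  nop
24. deliver 3→0:  nop

3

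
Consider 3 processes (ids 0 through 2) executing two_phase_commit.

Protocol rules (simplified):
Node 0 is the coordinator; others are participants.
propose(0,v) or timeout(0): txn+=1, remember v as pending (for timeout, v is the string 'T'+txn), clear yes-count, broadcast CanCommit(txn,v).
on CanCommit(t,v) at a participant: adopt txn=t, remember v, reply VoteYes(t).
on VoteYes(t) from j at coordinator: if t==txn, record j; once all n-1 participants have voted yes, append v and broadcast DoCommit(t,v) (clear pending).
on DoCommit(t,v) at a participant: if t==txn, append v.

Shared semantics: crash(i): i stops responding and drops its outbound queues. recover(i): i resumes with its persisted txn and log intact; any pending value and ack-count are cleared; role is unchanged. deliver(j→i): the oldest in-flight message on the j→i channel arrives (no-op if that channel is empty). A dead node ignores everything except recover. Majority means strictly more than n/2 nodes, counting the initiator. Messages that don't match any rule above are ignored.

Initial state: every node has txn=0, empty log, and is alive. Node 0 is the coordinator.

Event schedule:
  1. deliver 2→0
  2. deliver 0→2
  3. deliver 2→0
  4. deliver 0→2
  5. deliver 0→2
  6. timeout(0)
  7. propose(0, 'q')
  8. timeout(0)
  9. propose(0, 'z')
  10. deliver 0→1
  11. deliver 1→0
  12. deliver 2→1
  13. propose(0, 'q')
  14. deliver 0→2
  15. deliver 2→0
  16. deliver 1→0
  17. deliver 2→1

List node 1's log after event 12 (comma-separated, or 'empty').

step 1 deliver 2→0: —
step 2 deliver 0→2: —
step 3 deliver 2→0: —
step 4 deliver 0→2: —
step 5 deliver 0→2: —
step 6 timeout(0): 0={coor,t=1,log=-}
step 7 propose(0,'q'): 0={coor,t=2,log=-}
step 8 timeout(0): 0={coor,t=3,log=-}
step 9 propose(0,'z'): 0={coor,t=4,log=-}
step 10 deliver 0→1: 1={part,t=1,log=-}
step 11 deliver 1→0: —
step 12 deliver 2→1: —

empty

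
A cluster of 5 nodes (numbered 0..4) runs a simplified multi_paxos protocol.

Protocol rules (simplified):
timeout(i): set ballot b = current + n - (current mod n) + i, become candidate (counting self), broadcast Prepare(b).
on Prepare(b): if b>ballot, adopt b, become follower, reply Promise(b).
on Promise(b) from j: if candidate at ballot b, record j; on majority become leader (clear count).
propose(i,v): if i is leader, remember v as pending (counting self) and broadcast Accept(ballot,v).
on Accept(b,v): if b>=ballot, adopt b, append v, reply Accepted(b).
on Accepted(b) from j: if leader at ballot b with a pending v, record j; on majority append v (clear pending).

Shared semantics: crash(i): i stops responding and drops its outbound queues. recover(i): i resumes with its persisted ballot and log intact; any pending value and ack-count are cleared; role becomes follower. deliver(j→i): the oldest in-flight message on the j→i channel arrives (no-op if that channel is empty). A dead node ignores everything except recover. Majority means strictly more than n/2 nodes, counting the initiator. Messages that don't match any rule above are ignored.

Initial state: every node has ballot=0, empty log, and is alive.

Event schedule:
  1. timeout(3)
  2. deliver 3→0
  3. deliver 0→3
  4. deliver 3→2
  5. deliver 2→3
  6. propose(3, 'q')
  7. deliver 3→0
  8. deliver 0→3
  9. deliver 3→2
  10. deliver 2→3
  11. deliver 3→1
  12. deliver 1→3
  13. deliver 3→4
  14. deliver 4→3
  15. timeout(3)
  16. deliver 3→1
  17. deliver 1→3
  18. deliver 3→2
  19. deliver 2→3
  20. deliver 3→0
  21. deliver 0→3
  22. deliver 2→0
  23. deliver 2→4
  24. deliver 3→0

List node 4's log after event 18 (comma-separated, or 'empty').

1. timeout(3):  <3:cand b8 ->
2. deliver 3→0:  <0:foll b8 ->
3. deliver 0→3:  nop
4. deliver 3→2:  <2:foll b8 ->
5. deliver 2→3:  <3:lead b8 ->
6. propose(3,'q'):  nop
7. deliver 3→0:  <0:foll b8 q>
8. deliver 0→3:  nop
9. deliver 3→2:  <2:foll b8 q>
10. deliver 2→3:  <3:lead b8 q>
11. deliver 3→1:  <1:foll b8 ->
12. deliver 1→3:  nop
13. deliver 3→4:  <4:foll b8 ->
14. deliver 4→3:  nop
15. timeout(3):  <3:cand b13 q>
16. deliver 3→1:  <1:foll b8 q>
17. deliver 1→3:  nop
18. deliver 3→2:  <2:foll b13 q>

empty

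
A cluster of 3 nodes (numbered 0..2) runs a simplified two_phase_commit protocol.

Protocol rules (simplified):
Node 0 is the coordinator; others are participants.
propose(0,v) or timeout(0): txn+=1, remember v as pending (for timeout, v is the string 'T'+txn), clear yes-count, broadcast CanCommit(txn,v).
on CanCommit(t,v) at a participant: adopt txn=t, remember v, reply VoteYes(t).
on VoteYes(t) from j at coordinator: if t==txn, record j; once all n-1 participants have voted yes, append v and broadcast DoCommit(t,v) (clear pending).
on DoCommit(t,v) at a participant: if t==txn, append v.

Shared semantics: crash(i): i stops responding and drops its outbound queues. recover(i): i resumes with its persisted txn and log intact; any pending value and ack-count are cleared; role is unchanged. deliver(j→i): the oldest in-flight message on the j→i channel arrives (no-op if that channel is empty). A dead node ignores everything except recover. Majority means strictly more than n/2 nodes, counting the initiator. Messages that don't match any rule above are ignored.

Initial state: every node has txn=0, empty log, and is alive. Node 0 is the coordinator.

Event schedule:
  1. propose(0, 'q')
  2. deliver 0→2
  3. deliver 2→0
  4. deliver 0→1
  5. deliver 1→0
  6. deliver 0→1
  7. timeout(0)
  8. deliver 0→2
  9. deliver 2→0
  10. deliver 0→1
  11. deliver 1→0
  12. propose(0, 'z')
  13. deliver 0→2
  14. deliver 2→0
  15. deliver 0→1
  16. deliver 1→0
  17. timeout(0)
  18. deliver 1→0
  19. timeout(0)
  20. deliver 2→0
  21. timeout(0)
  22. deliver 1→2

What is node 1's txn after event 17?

3

e1 propose(0,'q'): 0[coor,t=1,-]
e2 deliver 0→2: 2[part,t=1,-]
e3 deliver 2→0: ·
e4 deliver 0→1: 1[part,t=1,-]
e5 deliver 1→0: 0[coor,t=1,q]
e6 deliver 0→1: 1[part,t=1,q]
e7 timeout(0): 0[coor,t=2,q]
e8 deliver 0→2: 2[part,t=1,q]
e9 deliver 2→0: ·
e10 deliver 0→1: 1[part,t=2,q]
e11 deliver 1→0: ·
e12 propose(0,'z'): 0[coor,t=3,q]
e13 deliver 0→2: 2[part,t=2,q]
e14 deliver 2→0: ·
e15 deliver 0→1: 1[part,t=3,q]
e16 deliver 1→0: ·
e17 timeout(0): 0[coor,t=4,q]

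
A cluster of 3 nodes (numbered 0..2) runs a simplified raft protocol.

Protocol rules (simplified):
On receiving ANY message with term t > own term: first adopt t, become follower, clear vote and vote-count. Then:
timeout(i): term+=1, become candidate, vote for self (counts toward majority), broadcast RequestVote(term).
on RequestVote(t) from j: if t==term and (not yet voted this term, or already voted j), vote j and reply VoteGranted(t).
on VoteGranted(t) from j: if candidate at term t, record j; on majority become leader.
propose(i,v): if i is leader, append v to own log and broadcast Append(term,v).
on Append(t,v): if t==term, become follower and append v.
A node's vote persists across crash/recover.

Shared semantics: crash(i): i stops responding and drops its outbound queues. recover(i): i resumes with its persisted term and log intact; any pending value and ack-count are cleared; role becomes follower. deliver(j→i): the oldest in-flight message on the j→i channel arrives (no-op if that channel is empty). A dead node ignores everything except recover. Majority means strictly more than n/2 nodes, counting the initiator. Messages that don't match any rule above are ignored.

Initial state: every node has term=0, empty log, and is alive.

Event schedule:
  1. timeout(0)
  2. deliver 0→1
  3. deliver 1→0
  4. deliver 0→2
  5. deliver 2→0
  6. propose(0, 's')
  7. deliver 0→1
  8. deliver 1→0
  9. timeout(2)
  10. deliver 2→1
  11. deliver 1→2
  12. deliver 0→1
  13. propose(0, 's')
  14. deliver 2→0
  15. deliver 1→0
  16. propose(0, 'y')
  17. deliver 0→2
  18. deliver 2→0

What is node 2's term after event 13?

2

e1 timeout(0): 0[cand,t=1,-]
e2 deliver 0→1: 1[foll,t=1,-]
e3 deliver 1→0: 0[lead,t=1,-]
e4 deliver 0→2: 2[foll,t=1,-]
e5 deliver 2→0: ·
e6 propose(0,'s'): 0[lead,t=1,s]
e7 deliver 0→1: 1[foll,t=1,s]
e8 deliver 1→0: ·
e9 timeout(2): 2[cand,t=2,-]
e10 deliver 2→1: 1[foll,t=2,s]
e11 deliver 1→2: 2[lead,t=2,-]
e12 deliver 0→1: ·
e13 propose(0,'s'): 0[lead,t=1,s,s]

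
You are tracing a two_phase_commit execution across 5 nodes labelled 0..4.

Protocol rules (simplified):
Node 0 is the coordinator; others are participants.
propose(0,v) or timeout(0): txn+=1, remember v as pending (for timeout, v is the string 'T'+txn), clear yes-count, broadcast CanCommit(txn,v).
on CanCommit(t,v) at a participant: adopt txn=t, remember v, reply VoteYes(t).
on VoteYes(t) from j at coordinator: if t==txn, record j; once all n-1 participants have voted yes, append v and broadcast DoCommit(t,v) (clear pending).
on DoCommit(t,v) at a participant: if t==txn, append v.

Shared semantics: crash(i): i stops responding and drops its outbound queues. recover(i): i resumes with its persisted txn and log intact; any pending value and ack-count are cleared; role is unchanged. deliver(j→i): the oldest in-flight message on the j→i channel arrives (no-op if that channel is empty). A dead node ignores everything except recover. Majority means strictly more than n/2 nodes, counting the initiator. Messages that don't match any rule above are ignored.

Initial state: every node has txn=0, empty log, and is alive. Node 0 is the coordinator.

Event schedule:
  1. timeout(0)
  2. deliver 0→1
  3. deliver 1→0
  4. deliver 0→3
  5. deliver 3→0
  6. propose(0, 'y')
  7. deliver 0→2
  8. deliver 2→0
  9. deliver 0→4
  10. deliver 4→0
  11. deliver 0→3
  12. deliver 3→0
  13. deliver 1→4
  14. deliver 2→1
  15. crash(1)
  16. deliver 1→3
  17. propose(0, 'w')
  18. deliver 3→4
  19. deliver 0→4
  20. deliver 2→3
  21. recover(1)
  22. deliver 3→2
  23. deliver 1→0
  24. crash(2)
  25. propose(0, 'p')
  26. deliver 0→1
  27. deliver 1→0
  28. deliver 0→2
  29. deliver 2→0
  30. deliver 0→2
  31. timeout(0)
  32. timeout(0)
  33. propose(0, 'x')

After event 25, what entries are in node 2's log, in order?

e1 timeout(0): 0[coor,t=1,-]
e2 deliver 0→1: 1[part,t=1,-]
e3 deliver 1→0: ·
e4 deliver 0→3: 3[part,t=1,-]
e5 deliver 3→0: ·
e6 propose(0,'y'): 0[coor,t=2,-]
e7 deliver 0→2: 2[part,t=1,-]
e8 deliver 2→0: ·
e9 deliver 0→4: 4[part,t=1,-]
e10 deliver 4→0: ·
e11 deliver 0→3: 3[part,t=2,-]
e12 deliver 3→0: ·
e13 deliver 1→4: ·
e14 deliver 2→1: ·
e15 crash(1): 1[✗part,t=1,-]
e16 deliver 1→3: ·
e17 propose(0,'w'): 0[coor,t=3,-]
e18 deliver 3→4: ·
e19 deliver 0→4: 4[part,t=2,-]
e20 deliver 2→3: ·
e21 recover(1): 1[part,t=1,-]
e22 deliver 3→2: ·
e23 deliver 1→0: ·
e24 crash(2): 2[✗part,t=1,-]
e25 propose(0,'p'): 0[coor,t=4,-]

empty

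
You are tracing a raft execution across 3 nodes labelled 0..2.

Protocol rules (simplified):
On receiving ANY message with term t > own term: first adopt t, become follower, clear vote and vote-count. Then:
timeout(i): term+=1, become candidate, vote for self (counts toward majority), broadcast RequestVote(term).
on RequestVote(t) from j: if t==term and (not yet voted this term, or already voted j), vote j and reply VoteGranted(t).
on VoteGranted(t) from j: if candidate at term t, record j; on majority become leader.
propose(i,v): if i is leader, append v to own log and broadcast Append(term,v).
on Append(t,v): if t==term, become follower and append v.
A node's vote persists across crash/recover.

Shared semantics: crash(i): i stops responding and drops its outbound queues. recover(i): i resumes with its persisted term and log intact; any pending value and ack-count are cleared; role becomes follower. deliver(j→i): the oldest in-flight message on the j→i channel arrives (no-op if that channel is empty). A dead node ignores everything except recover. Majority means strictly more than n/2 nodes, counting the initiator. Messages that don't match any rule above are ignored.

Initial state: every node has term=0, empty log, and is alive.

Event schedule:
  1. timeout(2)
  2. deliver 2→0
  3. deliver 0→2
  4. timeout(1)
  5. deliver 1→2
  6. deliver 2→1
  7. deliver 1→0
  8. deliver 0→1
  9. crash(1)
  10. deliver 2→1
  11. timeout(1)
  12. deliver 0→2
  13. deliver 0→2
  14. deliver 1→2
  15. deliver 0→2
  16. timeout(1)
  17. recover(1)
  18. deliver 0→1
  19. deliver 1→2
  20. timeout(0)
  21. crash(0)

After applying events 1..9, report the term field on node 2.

after 1 — timeout(2): n2:cand/t1/[-]
after 2 — deliver 2→0: n0:foll/t1/[-]
after 3 — deliver 0→2: n2:lead/t1/[-]
after 4 — timeout(1): n1:cand/t1/[-]
after 5 — deliver 1→2: ·
after 6 — deliver 2→1: ·
after 7 — deliver 1→0: ·
after 8 — deliver 0→1: ·
after 9 — crash(1): n1:✗cand/t1/[-]

1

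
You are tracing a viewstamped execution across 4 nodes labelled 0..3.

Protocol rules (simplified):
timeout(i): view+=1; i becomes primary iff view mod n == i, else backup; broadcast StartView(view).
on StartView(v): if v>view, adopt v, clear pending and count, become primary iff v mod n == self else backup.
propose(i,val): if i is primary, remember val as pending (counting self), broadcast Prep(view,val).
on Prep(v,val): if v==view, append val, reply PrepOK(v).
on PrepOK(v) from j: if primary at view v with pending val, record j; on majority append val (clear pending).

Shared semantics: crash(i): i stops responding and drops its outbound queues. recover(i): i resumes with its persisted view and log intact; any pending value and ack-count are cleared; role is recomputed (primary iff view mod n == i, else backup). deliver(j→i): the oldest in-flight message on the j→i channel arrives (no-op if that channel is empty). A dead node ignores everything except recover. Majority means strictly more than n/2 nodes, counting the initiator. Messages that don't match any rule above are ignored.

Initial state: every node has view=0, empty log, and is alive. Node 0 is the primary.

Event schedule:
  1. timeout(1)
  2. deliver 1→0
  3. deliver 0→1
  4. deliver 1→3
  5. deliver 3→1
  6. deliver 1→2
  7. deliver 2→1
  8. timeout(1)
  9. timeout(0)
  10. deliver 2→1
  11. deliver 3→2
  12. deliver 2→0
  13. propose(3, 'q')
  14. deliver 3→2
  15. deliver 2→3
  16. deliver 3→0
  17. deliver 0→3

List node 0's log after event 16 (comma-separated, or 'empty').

e1 timeout(1): 1[prim,v=1,-]
e2 deliver 1→0: 0[back,v=1,-]
e3 deliver 0→1: ·
e4 deliver 1→3: 3[back,v=1,-]
e5 deliver 3→1: ·
e6 deliver 1→2: 2[back,v=1,-]
e7 deliver 2→1: ·
e8 timeout(1): 1[back,v=2,-]
e9 timeout(0): 0[back,v=2,-]
e10 deliver 2→1: ·
e11 deliver 3→2: ·
e12 deliver 2→0: ·
e13 propose(3,'q'): ·
e14 deliver 3→2: ·
e15 deliver 2→3: ·
e16 deliver 3→0: ·

empty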